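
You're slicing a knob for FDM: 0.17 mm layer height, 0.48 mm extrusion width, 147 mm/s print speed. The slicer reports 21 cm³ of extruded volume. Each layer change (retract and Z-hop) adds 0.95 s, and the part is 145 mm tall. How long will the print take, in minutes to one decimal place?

Extrusion cross-section = 0.17 × 0.48 = 0.0816 mm².
Toolpath length = 21 cm³ / 0.0816 mm² = 21000 / 0.0816 = 257352.9 mm.
Time extruding = 257352.9 / 147 = 1750.7 s.
Layer count = ceil(145 / 0.17) = 853.
Z-hop total = 853 × 0.95 = 810.35 s.
Total = 1750.7 + 810.35 = 2561.05 s = 42.7 minutes.

42.7 minutes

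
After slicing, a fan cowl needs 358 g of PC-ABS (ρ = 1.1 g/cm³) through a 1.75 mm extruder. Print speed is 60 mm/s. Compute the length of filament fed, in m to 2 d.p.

Volume = 358 g / 1.1 g·cm⁻³ = 325.4545 cm³ = 325454.5 mm³.
Filament cross-section = π × (1.75/2)² = 2.4053 mm².
Length = 325454.5 / 2.4053 = 135307.24 mm = 135.31 m.

135.31 m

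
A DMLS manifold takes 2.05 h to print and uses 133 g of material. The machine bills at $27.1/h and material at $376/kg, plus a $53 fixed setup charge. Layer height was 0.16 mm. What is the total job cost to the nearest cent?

$158.56

Time charge = 27.1 × 2.05 = $55.555.
Material charge: 376 × 133/1000 → $50.008.
Adding setup: 55.555 + 50.008 + 53 → 158.563 ≈ $158.56.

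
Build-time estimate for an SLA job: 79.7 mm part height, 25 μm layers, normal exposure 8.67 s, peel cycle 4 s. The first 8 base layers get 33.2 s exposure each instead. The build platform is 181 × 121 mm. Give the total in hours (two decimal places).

11.27 hours

Number of layers: 79.7 / 0.025 → 3188 (rounded up).
Base layers = 8 × (33.2 + 4) = 297.6 s.
Regular layers = 3180 × (8.67 + 4) = 40290.6 s.
Sum: 297.6 + 40290.6 = 40588.2 s → 11.27 hours.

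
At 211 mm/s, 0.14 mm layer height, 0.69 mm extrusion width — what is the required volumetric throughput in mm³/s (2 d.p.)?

20.38

A = 0.14 × 0.69, so 0.0966 mm².
Volumetric flow = 211 × 0.0966 = 20.38 mm³/s.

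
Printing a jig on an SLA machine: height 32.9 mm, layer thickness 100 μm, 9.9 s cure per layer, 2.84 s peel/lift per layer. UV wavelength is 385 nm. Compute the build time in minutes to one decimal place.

69.9 minutes

Layers = ⌈32.9/0.1⌉ = 329.
Each layer takes = 9.9 + 2.84 = 12.74 s.
Total = 329 × 12.74 = 4191.46 s = 69.9 minutes.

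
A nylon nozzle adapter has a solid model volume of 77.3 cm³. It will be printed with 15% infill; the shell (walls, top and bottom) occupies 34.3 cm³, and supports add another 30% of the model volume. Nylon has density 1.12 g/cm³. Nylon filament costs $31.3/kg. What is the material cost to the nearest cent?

$2.24

Interior volume = 77.3 − 34.3, so 43 cm³.
Deposited infill = 0.15 × 43, so 6.45 cm³.
Support = 0.30 × 77.3, so 23.19 cm³.
Total printed volume = 34.3 + 6.45 + 23.19 = 63.94 cm³.
Mass = 63.94 × 1.12 = 71.6128 g.
Cost = 71.6128 g / 1000 × $31.3/kg = $2.24.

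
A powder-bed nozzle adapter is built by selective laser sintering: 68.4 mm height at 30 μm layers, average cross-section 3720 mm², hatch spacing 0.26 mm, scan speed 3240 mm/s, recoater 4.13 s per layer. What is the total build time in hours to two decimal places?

5.41 hours

Layer count = ceil(68.4 / 0.03) = 2280.
Hatch length per layer: 3720 / 0.26 → 14307.7 mm.
Per-layer scan time = 14307.7 / 3240 = 4.416 s.
Layer cycle = 4.416 + 4.13, so 8.546 s.
Build time = 2280 × 8.546 = 19484.88 s = 5.41 hours.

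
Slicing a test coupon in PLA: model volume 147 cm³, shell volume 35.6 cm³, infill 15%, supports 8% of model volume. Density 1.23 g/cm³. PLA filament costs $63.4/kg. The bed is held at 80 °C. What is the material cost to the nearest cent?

Infill region = 147 − 35.6, so 111.4 cm³.
Infill deposited = 0.15 × 111.4, so 16.71 cm³.
Support: 0.08 × 147 → 11.76 cm³.
Deposited volume = 35.6 + 16.71 + 11.76 = 64.07 cm³.
Mass: 64.07 × 1.23 → 78.8061 g.
Cost = 78.8061 g / 1000 × $63.4/kg = $5.00.

$5.00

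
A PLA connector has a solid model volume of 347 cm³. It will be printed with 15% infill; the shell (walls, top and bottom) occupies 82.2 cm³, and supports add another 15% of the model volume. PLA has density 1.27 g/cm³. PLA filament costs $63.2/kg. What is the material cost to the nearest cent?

$13.96

Interior volume: 347 − 82.2 → 264.8 cm³.
Infill volume = 0.15 × 264.8, so 39.72 cm³.
Support = 0.15 × 347 = 52.05 cm³.
Total extruded = 82.2 + 39.72 + 52.05, so 173.97 cm³.
Mass: 173.97 × 1.27 → 220.9419 g.
Cost = 220.9419 g / 1000 × $63.2/kg = $13.96.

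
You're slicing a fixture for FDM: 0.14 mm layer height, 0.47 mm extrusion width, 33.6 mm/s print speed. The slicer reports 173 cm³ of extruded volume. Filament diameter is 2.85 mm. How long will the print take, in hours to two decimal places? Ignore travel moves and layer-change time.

Extrusion cross-section = 0.14 × 0.47 = 0.0658 mm².
Total extruded path = 173000/0.0658 = 2629179.3 mm.
Time extruding: 2629179.3 / 33.6 → 78249.4 s.
In the requested units: 78249.4 s = 21.74 hours.

21.74 hours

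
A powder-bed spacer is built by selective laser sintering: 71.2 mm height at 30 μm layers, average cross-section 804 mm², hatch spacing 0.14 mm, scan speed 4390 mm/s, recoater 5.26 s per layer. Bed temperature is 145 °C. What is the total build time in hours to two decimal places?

4.33 hours

Layer count = ceil(71.2 / 0.03) = 2374.
Per-layer scan distance = 804 / 0.14 = 5742.9 mm.
Per-layer scan time: 5742.9 / 4390 → 1.3082 s.
Per-layer time = 1.3082 + 5.26 = 6.5682 s.
Build time = 2374 × 6.5682 = 15592.9068 s = 4.33 hours.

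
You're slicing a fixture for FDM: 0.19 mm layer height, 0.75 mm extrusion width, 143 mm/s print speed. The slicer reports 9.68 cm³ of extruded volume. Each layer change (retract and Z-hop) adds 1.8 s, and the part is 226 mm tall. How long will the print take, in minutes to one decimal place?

Bead cross-section: 0.19 × 0.75 → 0.1425 mm².
Path length: 9680 mm³ / 0.1425 mm² → 67929.8 mm.
Time extruding = 67929.8 / 143, so 475 s.
Layers = ⌈226/0.19⌉ = 1190.
Layer-change overhead = 1190 × 1.8 = 2142 s.
Altogether 475 + 2142 = 2617 s, i.e. 43.6 minutes.

43.6 minutes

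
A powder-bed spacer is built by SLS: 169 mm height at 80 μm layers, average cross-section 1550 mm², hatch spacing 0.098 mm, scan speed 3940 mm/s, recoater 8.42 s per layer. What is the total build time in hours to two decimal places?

7.30 hours

Layers = ⌈169/0.08⌉ = 2113.
Hatch length per layer = 1550 / 0.098, so 15816.3 mm.
Scan time per layer: 15816.3 / 3940 → 4.0143 s.
Per-layer time: 4.0143 + 8.42 → 12.4343 s.
Total: 2113 × 12.4343 s = 26273.6759 s → 7.30 hours.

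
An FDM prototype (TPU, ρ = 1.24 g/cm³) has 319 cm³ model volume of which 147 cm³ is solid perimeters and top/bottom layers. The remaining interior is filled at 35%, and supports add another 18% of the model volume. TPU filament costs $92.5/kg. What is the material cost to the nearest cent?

$30.35

Infill region = 319 − 147 = 172 cm³.
Deposited infill = 0.35 × 172 = 60.2 cm³.
Support = 0.18 × 319 = 57.42 cm³.
Deposited volume: 147 + 60.2 + 57.42 → 264.62 cm³.
Mass = 264.62 × 1.24 = 328.1288 g.
At $92.5/kg: 328.1288/1000 × 92.5 = $30.35.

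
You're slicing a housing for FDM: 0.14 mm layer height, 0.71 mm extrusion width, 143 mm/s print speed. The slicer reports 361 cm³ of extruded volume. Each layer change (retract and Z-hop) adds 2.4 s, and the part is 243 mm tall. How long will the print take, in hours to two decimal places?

8.21 hours

Extrusion cross-section: 0.14 × 0.71 → 0.0994 mm².
Path length: 361000 mm³ / 0.0994 mm² → 3631790.7 mm.
Extrusion time = 3631790.7 / 143, so 25397.1 s.
Layer count = ceil(243 / 0.14) = 1736.
Layer-change overhead: 1736 × 2.4 → 4166.4 s.
Total = 25397.1 + 4166.4 = 29563.5 s = 8.21 hours.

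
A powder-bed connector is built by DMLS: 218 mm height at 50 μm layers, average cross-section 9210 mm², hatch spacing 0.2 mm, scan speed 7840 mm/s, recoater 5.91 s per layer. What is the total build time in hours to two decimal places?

14.27 hours

Layers = ⌈218/0.05⌉ = 4360.
Hatch length per layer = 9210 / 0.2, so 46050 mm.
Laser time per layer = 46050 / 7840, so 5.8737 s.
Layer cycle = 5.8737 + 5.91 = 11.7837 s.
Total: 4360 × 11.7837 s = 51376.932 s → 14.27 hours.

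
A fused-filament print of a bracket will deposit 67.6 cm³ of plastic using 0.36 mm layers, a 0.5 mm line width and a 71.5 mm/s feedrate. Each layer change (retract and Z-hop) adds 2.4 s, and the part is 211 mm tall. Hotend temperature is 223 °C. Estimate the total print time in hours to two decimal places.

Extrusion cross-section: 0.36 × 0.5 → 0.18 mm².
Toolpath length = 67.6 cm³ / 0.18 mm² = 67600 / 0.18 = 375555.6 mm.
Extrusion time = 375555.6 / 71.5 = 5252.5 s.
Layers = ⌈211/0.36⌉ = 587.
Layer-change overhead = 587 × 2.4 = 1408.8 s.
Altogether 5252.5 + 1408.8 = 6661.3 s, i.e. 1.85 hours.

1.85 hours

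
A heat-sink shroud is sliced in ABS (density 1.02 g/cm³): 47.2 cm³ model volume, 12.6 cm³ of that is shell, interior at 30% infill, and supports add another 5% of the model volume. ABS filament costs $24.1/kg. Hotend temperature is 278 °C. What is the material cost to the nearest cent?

$0.62

Infill region = 47.2 − 12.6 = 34.6 cm³.
Infill volume = 0.30 × 34.6 = 10.38 cm³.
Support = 0.05 × 47.2, so 2.36 cm³.
Deposited volume = 12.6 + 10.38 + 2.36 = 25.34 cm³.
Mass = 25.34 × 1.02, so 25.8468 g.
At $24.1/kg: 25.8468/1000 × 24.1 = $0.62.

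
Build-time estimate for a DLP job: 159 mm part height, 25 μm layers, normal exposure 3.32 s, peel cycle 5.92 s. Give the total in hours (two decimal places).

16.32 hours

Number of layers: 159 / 0.025 → 6360 (rounded up).
Per-layer time: 3.32 + 5.92 → 9.24 s.
Total = 6360 × 9.24 = 58766.4 s = 16.32 hours.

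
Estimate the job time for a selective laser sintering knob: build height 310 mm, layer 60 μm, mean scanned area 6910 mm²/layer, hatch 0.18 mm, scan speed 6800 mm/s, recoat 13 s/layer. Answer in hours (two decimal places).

Number of layers: 310 / 0.06 → 5167 (rounded up).
Hatch length per layer = 6910 / 0.18, so 38388.9 mm.
Per-layer scan time = 38388.9 / 6800 = 5.6454 s.
Time per layer: 5.6454 + 13 → 18.6454 s.
Build time = 5167 × 18.6454 = 96340.7818 s = 26.76 hours.

26.76 hours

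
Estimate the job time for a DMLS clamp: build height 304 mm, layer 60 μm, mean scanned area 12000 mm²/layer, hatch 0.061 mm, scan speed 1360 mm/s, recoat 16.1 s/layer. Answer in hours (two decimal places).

Layers = ⌈304/0.06⌉ = 5067.
Per-layer scan distance = 12000 / 0.061, so 196721.3 mm.
Laser time per layer: 196721.3 / 1360 → 144.648 s.
Layer cycle = 144.648 + 16.1 = 160.748 s.
Total: 5067 × 160.748 s = 814510.116 s → 226.25 hours.

226.25 hours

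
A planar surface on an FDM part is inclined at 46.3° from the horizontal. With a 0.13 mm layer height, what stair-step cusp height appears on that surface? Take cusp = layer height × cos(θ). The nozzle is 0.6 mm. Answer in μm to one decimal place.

cos(46.3°) = 0.6909, so cusp = 0.13 × 0.6909 = 0.089817 mm → 89.8 μm.

89.8 μm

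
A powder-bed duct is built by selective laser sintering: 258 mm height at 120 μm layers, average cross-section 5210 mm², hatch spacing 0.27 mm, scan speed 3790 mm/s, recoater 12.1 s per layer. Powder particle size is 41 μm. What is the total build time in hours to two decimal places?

Layer count = ceil(258 / 0.12) = 2150.
Per-layer scan distance: 5210 / 0.27 → 19296.3 mm.
Per-layer scan time = 19296.3 / 3790 = 5.0914 s.
Layer cycle = 5.0914 + 12.1 = 17.1914 s.
Total: 2150 × 17.1914 s = 36961.51 s → 10.27 hours.

10.27 hours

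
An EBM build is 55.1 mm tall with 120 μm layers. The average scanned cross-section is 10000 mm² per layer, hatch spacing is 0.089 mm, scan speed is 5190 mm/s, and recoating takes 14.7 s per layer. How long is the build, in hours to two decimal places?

4.64 hours

Layers = ⌈55.1/0.12⌉ = 460.
Hatch length per layer: 10000 / 0.089 → 112359.6 mm.
Per-layer scan time: 112359.6 / 5190 → 21.6492 s.
Per-layer time = 21.6492 + 14.7 = 36.3492 s.
Build time = 460 × 36.3492 = 16720.632 s = 4.64 hours.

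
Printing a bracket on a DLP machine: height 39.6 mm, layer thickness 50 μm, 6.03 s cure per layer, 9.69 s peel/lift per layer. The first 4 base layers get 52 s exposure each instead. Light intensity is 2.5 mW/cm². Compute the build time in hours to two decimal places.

3.51 hours

Layer count = ceil(39.6 / 0.05) = 792.
Burn-in layers = 4 × (52 + 9.69) = 246.76 s.
Remaining layers = 788 × (6.03 + 9.69) = 12387.36 s.
Sum: 246.76 + 12387.36 = 12634.12 s → 3.51 hours.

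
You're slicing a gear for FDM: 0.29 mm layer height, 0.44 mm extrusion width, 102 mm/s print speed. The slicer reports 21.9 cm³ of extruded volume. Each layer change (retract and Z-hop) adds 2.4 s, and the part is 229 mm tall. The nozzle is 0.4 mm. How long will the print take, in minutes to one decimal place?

59.6 minutes

Extrusion cross-section = 0.29 × 0.44, so 0.1276 mm².
Toolpath length = 21.9 cm³ / 0.1276 mm² = 21900 / 0.1276 = 171630.1 mm.
Extrusion time = 171630.1 / 102, so 1682.6 s.
Layers = ⌈229/0.29⌉ = 790.
Z-hop total = 790 × 2.4, so 1896 s.
Total = 1682.6 + 1896 = 3578.6 s = 59.6 minutes.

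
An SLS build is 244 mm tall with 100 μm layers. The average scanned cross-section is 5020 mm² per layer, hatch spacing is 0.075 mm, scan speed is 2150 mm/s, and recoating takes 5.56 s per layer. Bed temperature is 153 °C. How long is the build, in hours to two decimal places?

24.87 hours

Number of layers: 244 / 0.1 → 2440 (rounded up).
Scan path per layer: 5020 / 0.075 → 66933.3 mm.
Scan time per layer: 66933.3 / 2150 → 31.1318 s.
Time per layer = 31.1318 + 5.56, so 36.6918 s.
2440 layers × 36.6918 s/layer = 89527.992 s, i.e. 24.87 hours.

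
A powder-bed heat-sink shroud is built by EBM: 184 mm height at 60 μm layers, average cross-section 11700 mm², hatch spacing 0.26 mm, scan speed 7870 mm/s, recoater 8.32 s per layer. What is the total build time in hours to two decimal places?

11.96 hours

Layer count = ceil(184 / 0.06) = 3067.
Hatch length per layer: 11700 / 0.26 → 45000 mm.
Beam time per layer = 45000 / 7870, so 5.7179 s.
Layer cycle: 5.7179 + 8.32 → 14.0379 s.
3067 layers × 14.0379 s/layer = 43054.2393 s, i.e. 11.96 hours.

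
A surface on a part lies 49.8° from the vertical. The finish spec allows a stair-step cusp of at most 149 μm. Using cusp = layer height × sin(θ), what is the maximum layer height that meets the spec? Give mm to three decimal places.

0.195 mm

sin(49.8°) = 0.7638; t_max = 0.149/0.7638 = 0.195 mm.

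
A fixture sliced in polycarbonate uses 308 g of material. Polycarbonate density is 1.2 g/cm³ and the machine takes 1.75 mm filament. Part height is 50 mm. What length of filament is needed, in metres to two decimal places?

Extruded volume: 308/1.2 = 256.6667 cm³ (256666.7 mm³).
Filament cross-section = π × (1.75/2)² = 2.4053 mm².
L = V/A = 256666.7/2.4053 = 106708.81 mm → 106.71 m.

106.71 m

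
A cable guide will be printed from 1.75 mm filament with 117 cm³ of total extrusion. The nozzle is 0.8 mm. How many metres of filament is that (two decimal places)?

Cross-section of 1.75 mm filament: π·(1.75/2)² = 2.4053 mm².
Length = 117 cm³ / 2.4053 mm² = 117000 / 2.4053 = 48642.58 mm = 48.64 m.

48.64 m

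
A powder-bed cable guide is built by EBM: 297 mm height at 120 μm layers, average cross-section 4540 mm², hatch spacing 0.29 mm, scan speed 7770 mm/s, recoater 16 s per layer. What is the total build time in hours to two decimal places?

Number of layers: 297 / 0.12 → 2475 (rounded up).
Per-layer scan distance: 4540 / 0.29 → 15655.2 mm.
Per-layer scan time = 15655.2 / 7770 = 2.0148 s.
Time per layer = 2.0148 + 16, so 18.0148 s.
Build time = 2475 × 18.0148 = 44586.63 s = 12.39 hours.

12.39 hours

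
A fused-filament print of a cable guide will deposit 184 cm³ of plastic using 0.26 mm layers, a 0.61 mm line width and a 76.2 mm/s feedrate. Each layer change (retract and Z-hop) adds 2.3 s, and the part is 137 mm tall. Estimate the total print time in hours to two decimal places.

4.57 hours

Extrusion cross-section = 0.26 × 0.61, so 0.1586 mm².
Total extruded path = 184000/0.1586 = 1160151.3 mm.
Time extruding: 1160151.3 / 76.2 → 15225.1 s.
Number of layers: 137 / 0.26 → 527 (rounded up).
Layer-change overhead = 527 × 2.3 = 1212.1 s.
Total = 15225.1 + 1212.1 = 16437.2 s = 4.57 hours.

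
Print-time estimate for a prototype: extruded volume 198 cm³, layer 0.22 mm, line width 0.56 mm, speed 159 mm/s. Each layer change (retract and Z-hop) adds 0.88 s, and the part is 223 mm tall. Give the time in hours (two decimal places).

Bead cross-section = 0.22 × 0.56 = 0.1232 mm².
Path length: 198000 mm³ / 0.1232 mm² → 1607142.9 mm.
Time extruding: 1607142.9 / 159 → 10107.8 s.
Layer count = ceil(223 / 0.22) = 1014.
Z-hop total = 1014 × 0.88 = 892.32 s.
Total = 10107.8 + 892.32 = 11000.12 s = 3.06 hours.

3.06 hours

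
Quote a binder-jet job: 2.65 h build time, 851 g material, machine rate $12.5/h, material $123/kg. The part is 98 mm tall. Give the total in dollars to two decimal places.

Machine cost: 12.5 × 2.65 → $33.125.
Material charge = 123 × 851/1000, so $104.673.
Total = 33.125 + 104.673 = 137.798 ≈ $137.80.

$137.80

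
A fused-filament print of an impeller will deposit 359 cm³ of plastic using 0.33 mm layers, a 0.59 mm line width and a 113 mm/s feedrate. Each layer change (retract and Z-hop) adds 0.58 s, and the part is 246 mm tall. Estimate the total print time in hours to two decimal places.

Line area = 0.33 × 0.59, so 0.1947 mm².
Toolpath length = 359 cm³ / 0.1947 mm² = 359000 / 0.1947 = 1843862.4 mm.
Print-move time: 1843862.4 / 113 → 16317.4 s.
Number of layers: 246 / 0.33 → 746 (rounded up).
Layer-change overhead = 746 × 0.58, so 432.68 s.
Total = 16317.4 + 432.68 = 16750.08 s = 4.65 hours.

4.65 hours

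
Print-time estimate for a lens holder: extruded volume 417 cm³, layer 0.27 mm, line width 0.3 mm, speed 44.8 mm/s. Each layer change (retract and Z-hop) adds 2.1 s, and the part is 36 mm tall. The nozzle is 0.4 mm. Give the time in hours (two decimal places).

Bead cross-section: 0.27 × 0.3 → 0.081 mm².
Total extruded path = 417000/0.081 = 5148148.1 mm.
Print-move time = 5148148.1 / 44.8 = 114914 s.
Layers = ⌈36/0.27⌉ = 134.
Non-print overhead = 134 × 2.1, so 281.4 s.
Altogether 114914 + 281.4 = 115195.4 s, i.e. 32.00 hours.

32.00 hours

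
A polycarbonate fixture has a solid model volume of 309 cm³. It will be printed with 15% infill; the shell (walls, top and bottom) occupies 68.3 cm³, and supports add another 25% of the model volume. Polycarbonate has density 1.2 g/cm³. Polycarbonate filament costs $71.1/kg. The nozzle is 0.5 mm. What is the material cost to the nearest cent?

Interior volume = 309 − 68.3, so 240.7 cm³.
Infill deposited = 0.15 × 240.7 = 36.105 cm³.
Support = 0.25 × 309 = 77.25 cm³.
Total printed volume: 68.3 + 36.105 + 77.25 → 181.655 cm³.
Mass = 181.655 × 1.2 = 217.986 g.
At $71.1/kg: 217.986/1000 × 71.1 = $15.50.

$15.50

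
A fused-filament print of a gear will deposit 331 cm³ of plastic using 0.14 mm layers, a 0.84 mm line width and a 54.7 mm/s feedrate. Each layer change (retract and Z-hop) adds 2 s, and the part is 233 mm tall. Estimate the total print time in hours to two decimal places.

Bead cross-section: 0.14 × 0.84 → 0.1176 mm².
Path length: 331000 mm³ / 0.1176 mm² → 2814625.9 mm.
Extrusion time = 2814625.9 / 54.7, so 51455.7 s.
Layers = ⌈233/0.14⌉ = 1665.
Non-print overhead: 1665 × 2 → 3330 s.
Altogether 51455.7 + 3330 = 54785.7 s, i.e. 15.22 hours.

15.22 hours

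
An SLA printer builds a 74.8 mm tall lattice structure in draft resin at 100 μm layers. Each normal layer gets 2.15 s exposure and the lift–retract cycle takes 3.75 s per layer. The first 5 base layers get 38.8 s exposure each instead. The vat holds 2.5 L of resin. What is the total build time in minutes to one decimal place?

76.6 minutes

Layers = ⌈74.8/0.1⌉ = 748.
Base layers = 5 × (38.8 + 3.75), so 212.75 s.
Normal layers = 743 × (2.15 + 3.75), so 4383.7 s.
Total = 212.75 + 4383.7 = 4596.45 s = 76.6 minutes.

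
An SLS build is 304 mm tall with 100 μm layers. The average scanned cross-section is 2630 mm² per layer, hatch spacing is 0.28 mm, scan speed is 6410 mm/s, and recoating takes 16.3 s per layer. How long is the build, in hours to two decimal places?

15.00 hours

Number of layers: 304 / 0.1 → 3040 (rounded up).
Scan path per layer = 2630 / 0.28, so 9392.9 mm.
Per-layer scan time: 9392.9 / 6410 → 1.4654 s.
Per-layer time = 1.4654 + 16.3 = 17.7654 s.
3040 layers × 17.7654 s/layer = 54006.816 s, i.e. 15.00 hours.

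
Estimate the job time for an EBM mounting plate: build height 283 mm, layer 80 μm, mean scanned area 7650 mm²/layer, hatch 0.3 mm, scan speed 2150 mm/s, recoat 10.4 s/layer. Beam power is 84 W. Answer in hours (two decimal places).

Layer count = ceil(283 / 0.08) = 3538.
Scan path per layer: 7650 / 0.3 → 25500 mm.
Scan time per layer = 25500 / 2150 = 11.8605 s.
Layer cycle = 11.8605 + 10.4 = 22.2605 s.
Build time = 3538 × 22.2605 = 78757.649 s = 21.88 hours.

21.88 hours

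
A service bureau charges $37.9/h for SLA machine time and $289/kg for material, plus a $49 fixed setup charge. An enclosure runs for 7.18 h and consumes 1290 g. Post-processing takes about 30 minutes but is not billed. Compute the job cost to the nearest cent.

$693.93

Time charge = 37.9 × 7.18 = $272.122.
Feedstock cost = 289 × 1290/1000, so $372.81.
Adding setup: 272.122 + 372.81 + 49 → 693.932 ≈ $693.93.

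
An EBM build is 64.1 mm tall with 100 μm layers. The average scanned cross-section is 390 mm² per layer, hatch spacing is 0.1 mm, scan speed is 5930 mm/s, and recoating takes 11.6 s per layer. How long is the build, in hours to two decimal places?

2.18 hours

Number of layers: 64.1 / 0.1 → 641 (rounded up).
Hatch length per layer: 390 / 0.1 → 3900 mm.
Per-layer scan time = 3900 / 5930 = 0.6577 s.
Layer cycle: 0.6577 + 11.6 → 12.2577 s.
Total: 641 × 12.2577 s = 7857.1857 s → 2.18 hours.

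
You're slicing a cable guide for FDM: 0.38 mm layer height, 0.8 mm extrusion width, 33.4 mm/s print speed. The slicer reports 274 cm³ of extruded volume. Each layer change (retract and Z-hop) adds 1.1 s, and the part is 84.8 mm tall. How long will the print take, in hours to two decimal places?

7.56 hours

Bead cross-section = 0.38 × 0.8, so 0.304 mm².
Toolpath length = 274 cm³ / 0.304 mm² = 274000 / 0.304 = 901315.8 mm.
Extrusion time = 901315.8 / 33.4 = 26985.5 s.
Layers = ⌈84.8/0.38⌉ = 224.
Layer-change overhead: 224 × 1.1 → 246.4 s.
Total = 26985.5 + 246.4 = 27231.9 s = 7.56 hours.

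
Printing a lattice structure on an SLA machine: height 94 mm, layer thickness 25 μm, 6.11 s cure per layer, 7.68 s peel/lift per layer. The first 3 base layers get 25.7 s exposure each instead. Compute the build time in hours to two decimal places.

Layers = ⌈94/0.025⌉ = 3760.
Burn-in layers: 3 × (25.7 + 7.68) → 100.14 s.
Remaining layers = 3757 × (6.11 + 7.68), so 51809.03 s.
Sum: 100.14 + 51809.03 = 51909.17 s → 14.42 hours.

14.42 hours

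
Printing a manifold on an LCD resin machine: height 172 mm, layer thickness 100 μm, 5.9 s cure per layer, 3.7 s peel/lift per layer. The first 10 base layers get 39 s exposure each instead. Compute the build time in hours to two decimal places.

Layer count = ceil(172 / 0.1) = 1720.
Burn-in layers = 10 × (39 + 3.7), so 427 s.
Normal layers = 1710 × (5.9 + 3.7), so 16416 s.
Total = 427 + 16416 = 16843 s = 4.68 hours.

4.68 hours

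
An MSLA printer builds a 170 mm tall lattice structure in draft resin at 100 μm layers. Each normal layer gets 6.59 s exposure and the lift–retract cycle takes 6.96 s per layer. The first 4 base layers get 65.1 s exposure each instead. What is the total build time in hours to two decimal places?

6.46 hours

Layer count = ceil(170 / 0.1) = 1700.
Burn-in layers: 4 × (65.1 + 6.96) → 288.24 s.
Remaining layers: 1696 × (6.59 + 6.96) → 22980.8 s.
Total = 288.24 + 22980.8 = 23269.04 s = 6.46 hours.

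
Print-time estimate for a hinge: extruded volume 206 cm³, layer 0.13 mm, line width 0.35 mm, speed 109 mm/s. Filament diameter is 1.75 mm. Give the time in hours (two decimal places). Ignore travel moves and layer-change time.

Line area = 0.13 × 0.35, so 0.0455 mm².
Toolpath length = 206 cm³ / 0.0455 mm² = 206000 / 0.0455 = 4527472.5 mm.
Extrusion time: 4527472.5 / 109 → 41536.4 s.
In the requested units: 41536.4 s = 11.54 hours.

11.54 hours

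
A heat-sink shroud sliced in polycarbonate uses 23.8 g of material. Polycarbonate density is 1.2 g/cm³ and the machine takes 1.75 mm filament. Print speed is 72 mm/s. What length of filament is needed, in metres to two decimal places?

Extruded volume: 23.8/1.2 = 19.8333 cm³ (19833.3 mm³).
Cross-section of 1.75 mm filament: π·(1.75/2)² = 2.4053 mm².
L = V/A = 19833.3/2.4053 = 8245.67 mm → 8.25 m.

8.25 m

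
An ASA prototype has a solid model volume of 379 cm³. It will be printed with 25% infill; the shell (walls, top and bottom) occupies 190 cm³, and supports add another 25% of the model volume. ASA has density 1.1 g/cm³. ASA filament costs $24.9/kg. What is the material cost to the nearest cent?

Volume inside the shell = 379 − 190 = 189 cm³.
Deposited infill: 0.25 × 189 → 47.25 cm³.
Support = 0.25 × 379 = 94.75 cm³.
Total extruded = 190 + 47.25 + 94.75 = 332 cm³.
Mass = 332 × 1.1, so 365.2 g.
At $24.9/kg: 365.2/1000 × 24.9 = $9.09.

$9.09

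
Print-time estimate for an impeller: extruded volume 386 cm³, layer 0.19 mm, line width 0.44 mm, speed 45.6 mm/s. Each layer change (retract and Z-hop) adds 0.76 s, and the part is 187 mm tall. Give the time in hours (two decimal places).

28.33 hours

Extrusion cross-section = 0.19 × 0.44, so 0.0836 mm².
Toolpath length = 386 cm³ / 0.0836 mm² = 386000 / 0.0836 = 4617224.9 mm.
Time extruding: 4617224.9 / 45.6 → 101254.9 s.
Number of layers: 187 / 0.19 → 985 (rounded up).
Non-print overhead = 985 × 0.76, so 748.6 s.
Altogether 101254.9 + 748.6 = 102003.5 s, i.e. 28.33 hours.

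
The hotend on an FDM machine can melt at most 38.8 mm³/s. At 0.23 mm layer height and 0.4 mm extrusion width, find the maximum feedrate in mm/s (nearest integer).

422 mm/s

Extrusion cross-section: 0.23 × 0.4 → 0.092 mm².
v_max = Q/A = 38.8/0.092 = 421.74 mm/s → 422 mm/s.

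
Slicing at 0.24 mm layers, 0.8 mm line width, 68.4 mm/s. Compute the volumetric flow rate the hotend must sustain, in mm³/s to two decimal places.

13.13

Bead cross-section = 0.24 × 0.8 = 0.192 mm².
Q = v·A = 68.4 × 0.192 = 13.13 mm³/s.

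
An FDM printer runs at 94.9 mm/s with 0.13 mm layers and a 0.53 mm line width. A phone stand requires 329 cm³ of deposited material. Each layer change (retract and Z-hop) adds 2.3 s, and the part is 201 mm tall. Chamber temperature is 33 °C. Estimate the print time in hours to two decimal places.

Line area = 0.13 × 0.53, so 0.0689 mm².
Toolpath length = 329 cm³ / 0.0689 mm² = 329000 / 0.0689 = 4775036.3 mm.
Extrusion time = 4775036.3 / 94.9 = 50316.5 s.
Layer count = ceil(201 / 0.13) = 1547.
Z-hop total: 1547 × 2.3 → 3558.1 s.
Total = 50316.5 + 3558.1 = 53874.6 s = 14.97 hours.

14.97 hours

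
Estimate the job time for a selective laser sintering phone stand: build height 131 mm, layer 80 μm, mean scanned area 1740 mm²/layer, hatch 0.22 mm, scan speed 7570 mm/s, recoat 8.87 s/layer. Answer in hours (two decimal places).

Layers = ⌈131/0.08⌉ = 1638.
Hatch length per layer = 1740 / 0.22 = 7909.1 mm.
Per-layer scan time: 7909.1 / 7570 → 1.0448 s.
Layer cycle: 1.0448 + 8.87 → 9.9148 s.
Build time = 1638 × 9.9148 = 16240.4424 s = 4.51 hours.

4.51 hours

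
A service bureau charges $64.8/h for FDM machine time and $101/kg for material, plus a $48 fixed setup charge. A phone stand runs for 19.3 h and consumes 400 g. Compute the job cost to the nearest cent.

$1339.04

Time charge: 64.8 × 19.3 → $1250.64.
Material charge: 101 × 400/1000 → $40.40.
Total = 1250.64 + 40.40 + 48 = $1339.04.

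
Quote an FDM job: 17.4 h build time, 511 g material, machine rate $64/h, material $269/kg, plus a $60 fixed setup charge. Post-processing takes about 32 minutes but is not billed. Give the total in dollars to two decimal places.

Machine cost = 64 × 17.4, so $1113.60.
Feedstock cost: 269 × 511/1000 → $137.459.
Adding setup: 1113.60 + 137.459 + 60 → 1311.059 ≈ $1311.06.

$1311.06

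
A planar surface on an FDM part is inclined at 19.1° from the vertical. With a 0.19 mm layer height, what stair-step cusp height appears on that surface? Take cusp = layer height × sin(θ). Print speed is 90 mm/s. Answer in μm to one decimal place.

sin(19.1°) = 0.3272, so cusp = 0.19 × 0.3272 = 0.062168 mm → 62.2 μm.

62.2 μm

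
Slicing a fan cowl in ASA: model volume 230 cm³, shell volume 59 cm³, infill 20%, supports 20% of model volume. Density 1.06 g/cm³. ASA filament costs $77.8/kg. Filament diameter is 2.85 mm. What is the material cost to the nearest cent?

Interior volume = 230 − 59 = 171 cm³.
Infill deposited = 0.20 × 171 = 34.2 cm³.
Support: 0.20 × 230 → 46 cm³.
Deposited volume: 59 + 34.2 + 46 → 139.2 cm³.
Mass = 139.2 × 1.06 = 147.552 g.
At $77.8/kg: 147.552/1000 × 77.8 = $11.48.

$11.48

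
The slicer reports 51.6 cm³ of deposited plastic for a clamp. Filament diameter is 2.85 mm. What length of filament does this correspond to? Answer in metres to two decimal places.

8.09 m

Filament cross-section = π × (2.85/2)² = 6.3794 mm².
Length = 51.6 cm³ / 6.3794 mm² = 51600 / 6.3794 = 8088.53 mm = 8.09 m.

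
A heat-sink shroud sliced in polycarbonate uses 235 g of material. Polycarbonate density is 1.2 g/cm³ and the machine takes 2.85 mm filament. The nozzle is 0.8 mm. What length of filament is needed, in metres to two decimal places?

Extruded volume: 235/1.2 = 195.8333 cm³ (195833.3 mm³).
Cross-section of 2.85 mm filament: π·(2.85/2)² = 6.3794 mm².
Length = 195833.3 / 6.3794 = 30697.76 mm = 30.70 m.

30.70 m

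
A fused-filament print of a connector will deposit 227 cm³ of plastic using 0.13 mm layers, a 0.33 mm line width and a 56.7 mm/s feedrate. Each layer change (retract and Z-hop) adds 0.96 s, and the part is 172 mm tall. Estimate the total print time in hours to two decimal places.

26.28 hours

Line area = 0.13 × 0.33 = 0.0429 mm².
Path length: 227000 mm³ / 0.0429 mm² → 5291375.3 mm.
Print-move time = 5291375.3 / 56.7, so 93322.3 s.
Number of layers: 172 / 0.13 → 1324 (rounded up).
Non-print overhead: 1324 × 0.96 → 1271.04 s.
Altogether 93322.3 + 1271.04 = 94593.34 s, i.e. 26.28 hours.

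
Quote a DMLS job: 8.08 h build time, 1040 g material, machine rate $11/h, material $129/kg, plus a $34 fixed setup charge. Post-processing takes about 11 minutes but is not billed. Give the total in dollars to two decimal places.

Machine-time cost = 11 × 8.08, so $88.88.
Material charge = 129 × 1040/1000 = $134.16.
Total = 88.88 + 134.16 + 34 = $257.04.

$257.04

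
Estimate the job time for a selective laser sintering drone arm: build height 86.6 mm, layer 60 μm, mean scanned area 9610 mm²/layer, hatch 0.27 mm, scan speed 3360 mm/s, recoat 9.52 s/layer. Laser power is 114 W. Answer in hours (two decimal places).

8.07 hours

Layers = ⌈86.6/0.06⌉ = 1444.
Scan path per layer = 9610 / 0.27 = 35592.6 mm.
Scan time per layer = 35592.6 / 3360, so 10.593 s.
Per-layer time = 10.593 + 9.52 = 20.113 s.
1444 layers × 20.113 s/layer = 29043.172 s, i.e. 8.07 hours.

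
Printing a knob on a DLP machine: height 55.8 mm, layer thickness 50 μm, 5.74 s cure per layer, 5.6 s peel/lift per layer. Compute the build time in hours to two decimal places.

Number of layers: 55.8 / 0.05 → 1116 (rounded up).
Per-layer time: 5.74 + 5.6 → 11.34 s.
Total = 1116 × 11.34 = 12655.44 s = 3.52 hours.

3.52 hours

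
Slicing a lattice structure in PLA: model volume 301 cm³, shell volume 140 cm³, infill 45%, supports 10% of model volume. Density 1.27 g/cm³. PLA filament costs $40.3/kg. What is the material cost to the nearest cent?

$12.41

Infill region = 301 − 140 = 161 cm³.
Infill volume: 0.45 × 161 → 72.45 cm³.
Support = 0.10 × 301 = 30.1 cm³.
Deposited volume = 140 + 72.45 + 30.1, so 242.55 cm³.
Mass = 242.55 × 1.27 = 308.0385 g.
Cost = 308.0385 g / 1000 × $40.3/kg = $12.41.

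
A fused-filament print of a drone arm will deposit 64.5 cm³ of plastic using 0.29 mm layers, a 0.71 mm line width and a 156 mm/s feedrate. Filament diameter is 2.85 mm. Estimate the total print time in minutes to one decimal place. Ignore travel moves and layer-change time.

33.5 minutes

Line area = 0.29 × 0.71, so 0.2059 mm².
Total extruded path = 64500/0.2059 = 313258.9 mm.
Time extruding = 313258.9 / 156 = 2008.1 s.
That's 2008.1 s → 33.5 minutes.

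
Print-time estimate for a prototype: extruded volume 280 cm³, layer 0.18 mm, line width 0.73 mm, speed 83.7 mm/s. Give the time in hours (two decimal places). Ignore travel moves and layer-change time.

7.07 hours

Bead cross-section = 0.18 × 0.73 = 0.1314 mm².
Total extruded path = 280000/0.1314 = 2130898 mm.
Extrusion time = 2130898 / 83.7 = 25458.8 s.
Converting: 25458.8 s = 7.07 hours.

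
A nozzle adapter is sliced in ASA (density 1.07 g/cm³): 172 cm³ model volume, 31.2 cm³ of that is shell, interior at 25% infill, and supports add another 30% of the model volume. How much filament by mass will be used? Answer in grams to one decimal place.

Volume inside the shell = 172 − 31.2, so 140.8 cm³.
Infill deposited = 0.25 × 140.8 = 35.2 cm³.
Support = 0.30 × 172 = 51.6 cm³.
Deposited volume: 31.2 + 35.2 + 51.6 → 118 cm³.
Mass = 118 × 1.07, so 126.26 g.

126.3 g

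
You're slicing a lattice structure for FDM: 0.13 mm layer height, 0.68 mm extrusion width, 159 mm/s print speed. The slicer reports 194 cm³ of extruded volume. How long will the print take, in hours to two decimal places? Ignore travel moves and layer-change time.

Line area = 0.13 × 0.68 = 0.0884 mm².
Path length: 194000 mm³ / 0.0884 mm² → 2194570.1 mm.
Extrusion time = 2194570.1 / 159, so 13802.3 s.
Converting: 13802.3 s = 3.83 hours.

3.83 hours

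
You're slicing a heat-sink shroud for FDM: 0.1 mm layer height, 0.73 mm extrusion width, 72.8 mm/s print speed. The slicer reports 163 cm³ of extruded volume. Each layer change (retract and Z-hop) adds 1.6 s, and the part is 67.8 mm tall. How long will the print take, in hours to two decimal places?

Bead cross-section = 0.1 × 0.73, so 0.073 mm².
Toolpath length = 163 cm³ / 0.073 mm² = 163000 / 0.073 = 2232876.7 mm.
Extrusion time: 2232876.7 / 72.8 → 30671.4 s.
Layers = ⌈67.8/0.1⌉ = 678.
Z-hop total: 678 × 1.6 → 1084.8 s.
Altogether 30671.4 + 1084.8 = 31756.2 s, i.e. 8.82 hours.

8.82 hours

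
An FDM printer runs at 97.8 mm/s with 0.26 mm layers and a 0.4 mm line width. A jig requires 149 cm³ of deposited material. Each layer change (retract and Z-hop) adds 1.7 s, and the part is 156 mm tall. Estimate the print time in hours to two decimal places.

4.35 hours

Bead cross-section = 0.26 × 0.4 = 0.104 mm².
Toolpath length = 149 cm³ / 0.104 mm² = 149000 / 0.104 = 1432692.3 mm.
Time extruding = 1432692.3 / 97.8, so 14649.2 s.
Layer count = ceil(156 / 0.26) = 600.
Non-print overhead = 600 × 1.7 = 1020 s.
Altogether 14649.2 + 1020 = 15669.2 s, i.e. 4.35 hours.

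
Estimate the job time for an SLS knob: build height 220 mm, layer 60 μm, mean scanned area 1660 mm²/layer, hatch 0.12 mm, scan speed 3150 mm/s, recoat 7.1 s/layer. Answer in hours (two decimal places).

11.71 hours

Number of layers: 220 / 0.06 → 3667 (rounded up).
Hatch length per layer = 1660 / 0.12, so 13833.3 mm.
Scan time per layer = 13833.3 / 3150 = 4.3915 s.
Per-layer time = 4.3915 + 7.1 = 11.4915 s.
Total: 3667 × 11.4915 s = 42139.3305 s → 11.71 hours.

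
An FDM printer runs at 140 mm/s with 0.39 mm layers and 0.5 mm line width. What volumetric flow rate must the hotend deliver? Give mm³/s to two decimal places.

Extrusion cross-section: 0.39 × 0.5 → 0.195 mm².
Q = v·A = 140 × 0.195 = 27.30 mm³/s.

27.30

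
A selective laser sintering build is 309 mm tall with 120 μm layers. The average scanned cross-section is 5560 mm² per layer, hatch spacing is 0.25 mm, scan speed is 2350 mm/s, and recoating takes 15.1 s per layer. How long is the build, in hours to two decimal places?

Layer count = ceil(309 / 0.12) = 2575.
Scan path per layer: 5560 / 0.25 → 22240 mm.
Scan time per layer = 22240 / 2350 = 9.4638 s.
Layer cycle = 9.4638 + 15.1 = 24.5638 s.
Build time = 2575 × 24.5638 = 63251.785 s = 17.57 hours.

17.57 hours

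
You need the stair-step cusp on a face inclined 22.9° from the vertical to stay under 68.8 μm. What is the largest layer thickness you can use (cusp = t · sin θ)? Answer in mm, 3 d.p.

Layer height = cusp / sin(22.9°) = 0.0688 / 0.3891 = 0.177 mm.

0.177 mm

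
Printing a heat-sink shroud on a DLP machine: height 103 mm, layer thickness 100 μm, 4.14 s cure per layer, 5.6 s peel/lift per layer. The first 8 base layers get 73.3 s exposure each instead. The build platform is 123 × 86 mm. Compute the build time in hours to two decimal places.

Layer count = ceil(103 / 0.1) = 1030.
Bottom layers: 8 × (73.3 + 5.6) → 631.2 s.
Remaining layers: 1022 × (4.14 + 5.6) → 9954.28 s.
Sum: 631.2 + 9954.28 = 10585.48 s → 2.94 hours.

2.94 hours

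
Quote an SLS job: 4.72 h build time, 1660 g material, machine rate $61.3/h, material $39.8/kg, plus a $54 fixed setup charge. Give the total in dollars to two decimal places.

Time charge = 61.3 × 4.72, so $289.336.
Material charge = 39.8 × 1660/1000 = $66.068.
Adding setup: 289.336 + 66.068 + 54 → 409.404 ≈ $409.40.

$409.40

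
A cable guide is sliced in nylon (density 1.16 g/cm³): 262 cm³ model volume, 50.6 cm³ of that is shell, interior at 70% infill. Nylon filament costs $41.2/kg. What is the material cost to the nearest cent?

$9.49

Infill region = 262 − 50.6, so 211.4 cm³.
Deposited infill = 0.70 × 211.4 = 147.98 cm³.
Deposited volume: 50.6 + 147.98 → 198.58 cm³.
Mass = 198.58 × 1.16 = 230.3528 g.
Cost = 230.3528 g / 1000 × $41.2/kg = $9.49.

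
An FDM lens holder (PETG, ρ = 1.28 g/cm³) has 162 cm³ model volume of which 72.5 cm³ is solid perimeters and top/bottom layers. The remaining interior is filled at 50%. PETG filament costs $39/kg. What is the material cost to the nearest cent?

$5.85

Volume inside the shell: 162 − 72.5 → 89.5 cm³.
Deposited infill: 0.50 × 89.5 → 44.75 cm³.
Deposited volume = 72.5 + 44.75 = 117.25 cm³.
Mass = 117.25 × 1.28 = 150.08 g.
Cost = 150.08 g / 1000 × $39/kg = $5.85.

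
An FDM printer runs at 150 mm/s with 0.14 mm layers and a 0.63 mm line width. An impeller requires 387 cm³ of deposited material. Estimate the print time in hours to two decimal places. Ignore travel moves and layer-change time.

8.13 hours

Line area: 0.14 × 0.63 → 0.0882 mm².
Path length: 387000 mm³ / 0.0882 mm² → 4387755.1 mm.
Print-move time = 4387755.1 / 150 = 29251.7 s.
29251.7 s = 8.13 hours.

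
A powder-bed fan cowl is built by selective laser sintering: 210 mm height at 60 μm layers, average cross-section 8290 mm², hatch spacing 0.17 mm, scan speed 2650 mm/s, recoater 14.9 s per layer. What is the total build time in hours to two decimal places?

32.38 hours

Layers = ⌈210/0.06⌉ = 3500.
Per-layer scan distance = 8290 / 0.17, so 48764.7 mm.
Scan time per layer = 48764.7 / 2650 = 18.4018 s.
Time per layer: 18.4018 + 14.9 → 33.3018 s.
Total: 3500 × 33.3018 s = 116556.3 s → 32.38 hours.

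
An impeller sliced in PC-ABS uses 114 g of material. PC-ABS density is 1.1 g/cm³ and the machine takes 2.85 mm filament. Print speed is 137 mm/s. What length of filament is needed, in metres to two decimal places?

Volume = 114 g / 1.1 g·cm⁻³ = 103.6364 cm³ = 103636.4 mm³.
Filament cross-section = π × (2.85/2)² = 6.3794 mm².
Length = 103636.4 / 6.3794 = 16245.48 mm = 16.25 m.

16.25 m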